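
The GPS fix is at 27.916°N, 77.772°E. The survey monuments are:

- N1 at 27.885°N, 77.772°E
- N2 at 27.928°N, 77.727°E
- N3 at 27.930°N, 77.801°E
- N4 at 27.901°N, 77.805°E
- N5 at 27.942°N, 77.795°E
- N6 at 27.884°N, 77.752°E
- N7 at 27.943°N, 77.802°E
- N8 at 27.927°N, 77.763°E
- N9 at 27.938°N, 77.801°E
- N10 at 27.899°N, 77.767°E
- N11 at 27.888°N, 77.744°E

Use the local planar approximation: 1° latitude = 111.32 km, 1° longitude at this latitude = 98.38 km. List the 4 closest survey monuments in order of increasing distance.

N8, N10, N3, N1

Distances from 27.916°N, 77.772°E:
N1: 3.451 km
N2: 4.624 km
N3: 3.251 km
N4: 3.651 km
N5: 3.674 km
N6: 4.070 km
N7: 4.212 km
N8: 1.511 km
N9: 3.760 km
N10: 1.955 km
N11: 4.160 km
Sorted: N8 (1.511 km) < N10 (1.955 km) < N3 (3.251 km) < N1 (3.451 km) < N4 (3.651 km) < N5 (3.674 km) < …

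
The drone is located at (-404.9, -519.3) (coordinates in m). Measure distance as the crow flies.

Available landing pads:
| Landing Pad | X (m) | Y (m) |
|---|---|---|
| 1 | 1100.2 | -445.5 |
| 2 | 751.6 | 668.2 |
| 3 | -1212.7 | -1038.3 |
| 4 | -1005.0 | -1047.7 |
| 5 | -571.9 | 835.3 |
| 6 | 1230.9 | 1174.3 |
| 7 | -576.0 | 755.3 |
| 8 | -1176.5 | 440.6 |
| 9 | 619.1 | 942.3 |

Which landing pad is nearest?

Distances from (-404.9, -519.3):
1: 1506.9 m
2: 1657.6 m
3: 960.2 m
4: 799.6 m
5: 1364.9 m
6: 2354.6 m
7: 1286.0 m
8: 1231.6 m
9: 1784.6 m
Minimum: 4 at 799.6 m.

4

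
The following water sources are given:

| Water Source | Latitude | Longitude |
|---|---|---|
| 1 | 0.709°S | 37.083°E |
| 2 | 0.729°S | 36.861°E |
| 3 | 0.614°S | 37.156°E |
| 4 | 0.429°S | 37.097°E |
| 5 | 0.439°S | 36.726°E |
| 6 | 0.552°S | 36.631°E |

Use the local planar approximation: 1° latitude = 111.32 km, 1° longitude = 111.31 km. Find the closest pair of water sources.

1 and 3

Pairwise distances:
1–2: √((-0.020·111.32)² + (-0.222·111.31)²) = √(4.95686 + 610.62463) = 24.811 km
1–3: √((0.095·111.32)² + (0.073·111.31)²) = √(111.83909 + 66.02586) = 13.337 km
1–4: √((0.280·111.32)² + (0.014·111.31)²) = √(971.54396 + 2.42842) = 31.209 km
1–5: √((0.270·111.32)² + (-0.357·111.31)²) = √(903.38718 + 1579.08242) = 49.824 km
1–6: √((0.157·111.32)² + (-0.452·111.31)²) = √(305.45392 + 2531.30942) = 53.261 km
2–3: √((0.115·111.32)² + (0.295·111.31)²) = √(163.88608 + 1078.23245) = 35.244 km
2–4: √((0.300·111.32)² + (0.236·111.31)²) = √(1115.29282 + 690.06877) = 42.490 km
2–5: √((0.290·111.32)² + (-0.135·111.31)²) = √(1042.17918 + 225.80622) = 35.609 km
2–6: √((0.177·111.32)² + (-0.230·111.31)²) = √(388.23343 + 655.42656) = 32.306 km
3–4: √((0.185·111.32)² + (-0.059·111.31)²) = √(424.12107 + 43.12930) = 21.616 km
3–5: √((0.175·111.32)² + (-0.430·111.31)²) = √(379.50936 + 2290.89549) = 51.676 km
3–6: √((0.062·111.32)² + (-0.525·111.31)²) = √(47.63540 + 3414.97063) = 58.844 km
4–5: √((-0.010·111.32)² + (-0.371·111.31)²) = √(1.23921 + 1705.36044) = 41.311 km
4–6: √((-0.123·111.32)² + (-0.466·111.31)²) = √(187.48072 + 2690.54462) = 53.647 km
5–6: √((-0.113·111.32)² + (-0.095·111.31)²) = √(158.23527 + 111.81899) = 16.433 km
Closest pair: 1–3 at 13.337 km.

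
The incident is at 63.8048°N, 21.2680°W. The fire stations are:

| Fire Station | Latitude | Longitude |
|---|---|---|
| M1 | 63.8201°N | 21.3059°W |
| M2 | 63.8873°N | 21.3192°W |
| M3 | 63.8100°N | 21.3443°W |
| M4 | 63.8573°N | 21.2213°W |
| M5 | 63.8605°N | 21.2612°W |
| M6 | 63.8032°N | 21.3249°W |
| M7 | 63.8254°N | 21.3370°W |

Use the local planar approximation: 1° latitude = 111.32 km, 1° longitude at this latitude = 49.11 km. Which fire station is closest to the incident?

M1

Distances from 63.8048°N, 21.2680°W:
M1: √((0.0153·111.32)² + (-0.0379·49.11)²) = √(2.900877 + 3.464322) = 2.5229 km
M2: √((0.0825·111.32)² + (-0.0512·49.11)²) = √(84.344019 + 6.322368) = 9.5219 km
M3: √((0.0052·111.32)² + (-0.0763·49.11)²) = √(0.335084 + 14.040706) = 3.7915 km
M4: √((0.0525·111.32)² + (0.0467·49.11)²) = √(34.155842 + 5.259853) = 6.2782 km
M5: √((0.0557·111.32)² + (0.0068·49.11)²) = √(38.446498 + 0.111521) = 6.2095 km
M6: √((-0.0016·111.32)² + (-0.0569·49.11)²) = √(0.031724 + 7.808442) = 2.8000 km
M7: √((0.0206·111.32)² + (-0.0690·49.11)²) = √(5.258730 + 11.482542) = 4.0916 km
Minimum: M1 at 2.5229 km.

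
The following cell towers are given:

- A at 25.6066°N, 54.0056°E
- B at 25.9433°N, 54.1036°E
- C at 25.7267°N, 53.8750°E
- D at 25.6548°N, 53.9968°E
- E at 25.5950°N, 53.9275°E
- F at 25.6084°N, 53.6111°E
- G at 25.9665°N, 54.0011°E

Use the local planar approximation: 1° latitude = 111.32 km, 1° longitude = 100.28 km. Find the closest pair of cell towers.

Pairwise distances:
A–D: 5.4377 km
A–E: 7.9376 km
D–E: 9.6234 km
B–G: 10.5982 km
C–D: 14.6030 km
C–E: 15.5775 km
A–C: 18.7154 km
C–G: 29.5381 km
C–F: 29.5595 km
E–F: 31.7636 km
B–C: 33.2700 km
B–D: 33.8545 km
D–G: 34.7011 km
A–B: 38.7484 km
D–F: 39.0214 km
A–F: 39.5610 km
A–G: 40.0666 km
E–G: 42.0088 km
B–E: 42.6049 km
F–G: 55.8448 km
B–F: 61.8793 km
Closest pair: A–D at 5.4377 km.

A and D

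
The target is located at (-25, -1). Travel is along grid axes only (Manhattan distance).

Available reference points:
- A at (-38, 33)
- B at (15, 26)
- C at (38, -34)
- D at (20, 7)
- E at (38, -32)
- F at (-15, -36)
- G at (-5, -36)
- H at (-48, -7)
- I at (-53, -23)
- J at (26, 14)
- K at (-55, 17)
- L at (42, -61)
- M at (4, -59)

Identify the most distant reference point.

Distances from (-25, -1):
A: |-13| + |34| = 13 + 34 = 47
B: |40| + |27| = 40 + 27 = 67
C: |63| + |-33| = 63 + 33 = 96
D: |45| + |8| = 45 + 8 = 53
E: |63| + |-31| = 63 + 31 = 94
F: |10| + |-35| = 10 + 35 = 45
G: |20| + |-35| = 20 + 35 = 55
H: |-23| + |-6| = 23 + 6 = 29
I: |-28| + |-22| = 28 + 22 = 50
J: |51| + |15| = 51 + 15 = 66
K: |-30| + |18| = 30 + 18 = 48
L: |67| + |-60| = 67 + 60 = 127
M: |29| + |-58| = 29 + 58 = 87
Maximum: L at 127.

L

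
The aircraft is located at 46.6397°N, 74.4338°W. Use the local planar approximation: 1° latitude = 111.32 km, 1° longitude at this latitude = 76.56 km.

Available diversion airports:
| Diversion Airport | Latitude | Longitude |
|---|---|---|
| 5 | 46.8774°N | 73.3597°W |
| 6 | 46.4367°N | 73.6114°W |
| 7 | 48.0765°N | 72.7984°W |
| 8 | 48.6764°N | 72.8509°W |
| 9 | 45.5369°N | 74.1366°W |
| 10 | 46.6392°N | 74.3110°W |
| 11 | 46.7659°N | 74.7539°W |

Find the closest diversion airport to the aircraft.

10

Distances from 46.6397°N, 74.4338°W:
5: √((0.2377·111.32)² + (1.0741·76.56)²) = √(700.172031 + 6762.282078) = 86.3855 km
6: √((-0.2030·111.32)² + (0.8224·76.56)²) = √(510.667796 + 3964.332317) = 66.8954 km
7: √((1.4368·111.32)² + (1.6354·76.56)²) = √(25582.267392 + 15676.598528) = 203.1228 km
8: √((2.0367·111.32)² + (1.5829·76.56)²) = √(51404.426957 + 14686.246311) = 257.0811 km
9: √((-1.1028·111.32)² + (0.2972·76.56)²) = √(15070.925056 + 517.727769) = 124.8545 km
10: √((-0.0005·111.32)² + (0.1228·76.56)²) = √(0.003098 + 88.389481) = 9.4017 km
11: √((0.1262·111.32)² + (-0.3201·76.56)²) = √(197.362712 + 600.585991) = 28.2480 km
Minimum: 10 at 9.4017 km.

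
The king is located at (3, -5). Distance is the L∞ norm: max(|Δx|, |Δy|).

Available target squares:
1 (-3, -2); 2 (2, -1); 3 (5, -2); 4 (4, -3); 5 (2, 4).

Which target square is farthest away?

Distances from (3, -5):
1: max(|-6|, |3|) = 6
2: max(|-1|, |4|) = 4
3: max(|2|, |3|) = 3
4: max(|1|, |2|) = 2
5: max(|-1|, |9|) = 9
Maximum: 5 at 9.

5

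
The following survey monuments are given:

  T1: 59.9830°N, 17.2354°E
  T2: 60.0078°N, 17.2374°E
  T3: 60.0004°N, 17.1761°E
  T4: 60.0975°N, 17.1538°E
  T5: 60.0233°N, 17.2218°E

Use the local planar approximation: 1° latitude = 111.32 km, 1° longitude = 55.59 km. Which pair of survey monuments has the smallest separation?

Pairwise distances:
T2–T5: 1.9311 km
T1–T2: 2.7630 km
T2–T3: 3.5058 km
T3–T5: 3.5990 km
T1–T3: 3.8234 km
T1–T5: 4.5495 km
T4–T5: 9.0838 km
T3–T4: 10.8800 km
T2–T4: 11.0139 km
T1–T4: 13.5293 km
Closest pair: T2–T5 at 1.9311 km.

T2 and T5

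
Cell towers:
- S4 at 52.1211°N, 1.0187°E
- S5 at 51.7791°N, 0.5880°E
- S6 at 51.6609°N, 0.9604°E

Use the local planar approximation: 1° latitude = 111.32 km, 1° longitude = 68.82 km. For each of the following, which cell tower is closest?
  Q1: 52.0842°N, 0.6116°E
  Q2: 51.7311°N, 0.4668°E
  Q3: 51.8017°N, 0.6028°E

Q1→S4; Q2→S5; Q3→S5

Q1 at 52.0842°N, 0.6116°E:
  S4: 28.3162 km
  S5: 34.0025 km
  S6: 52.8836 km
  → nearest: S4 (28.3162 km)
Q2 at 51.7311°N, 0.4668°E:
  S4: 57.6841 km
  S5: 9.9057 km
  S6: 34.8568 km
  → nearest: S5 (9.9057 km)
Q3 at 51.8017°N, 0.6028°E:
  S4: 45.6446 km
  S5: 2.7142 km
  S6: 29.1774 km
  → nearest: S5 (2.7142 km)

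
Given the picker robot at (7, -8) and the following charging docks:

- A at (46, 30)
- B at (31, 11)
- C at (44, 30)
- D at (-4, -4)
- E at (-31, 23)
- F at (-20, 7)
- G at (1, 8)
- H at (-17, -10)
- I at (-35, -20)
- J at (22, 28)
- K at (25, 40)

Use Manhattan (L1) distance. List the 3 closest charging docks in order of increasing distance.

D, G, H

Distances from (7, -8):
A: 77
B: 43
C: 75
D: 15
E: 69
F: 42
G: 22
H: 26
I: 54
J: 51
K: 66
Sorted: D (15) < G (22) < H (26) < F (42) < B (43) < …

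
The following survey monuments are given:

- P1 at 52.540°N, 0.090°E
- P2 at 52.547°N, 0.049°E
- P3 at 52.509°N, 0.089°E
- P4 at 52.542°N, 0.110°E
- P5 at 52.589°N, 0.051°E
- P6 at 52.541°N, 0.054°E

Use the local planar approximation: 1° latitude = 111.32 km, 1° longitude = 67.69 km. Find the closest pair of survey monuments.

Pairwise distances:
P2–P6: 0.749 km
P1–P4: 1.372 km
P1–P6: 2.439 km
P1–P2: 2.883 km
P1–P3: 3.452 km
P4–P6: 3.792 km
P3–P4: 3.939 km
P2–P4: 4.166 km
P3–P6: 4.278 km
P2–P5: 4.677 km
P2–P3: 5.022 km
P5–P6: 5.347 km
P1–P5: 6.060 km
P4–P5: 6.582 km
P3–P5: 9.270 km
Closest pair: P2–P6 at 0.749 km.

P2 and P6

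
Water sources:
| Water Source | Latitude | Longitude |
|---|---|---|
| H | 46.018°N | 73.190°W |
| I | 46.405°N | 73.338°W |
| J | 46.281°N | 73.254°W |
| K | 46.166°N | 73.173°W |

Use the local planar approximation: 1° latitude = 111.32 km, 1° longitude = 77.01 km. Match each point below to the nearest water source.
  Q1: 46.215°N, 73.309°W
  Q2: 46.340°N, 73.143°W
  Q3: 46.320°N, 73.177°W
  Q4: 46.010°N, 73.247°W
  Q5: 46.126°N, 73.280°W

Q1 at 46.215°N, 73.309°W:
  H: 23.768 km
  I: 21.268 km
  J: 8.481 km
  K: 11.809 km
  → nearest: J (8.481 km)
Q2 at 46.340°N, 73.143°W:
  H: 36.027 km
  I: 16.669 km
  J: 10.780 km
  K: 19.507 km
  → nearest: J (10.780 km)
Q3 at 46.320°N, 73.177°W:
  H: 33.634 km
  I: 15.597 km
  J: 7.349 km
  K: 17.146 km
  → nearest: J (7.349 km)
Q4 at 46.010°N, 73.247°W:
  H: 4.479 km
  I: 44.526 km
  J: 30.173 km
  K: 18.277 km
  → nearest: H (4.479 km)
Q5 at 46.126°N, 73.280°W:
  H: 13.877 km
  I: 31.378 km
  J: 17.370 km
  K: 9.366 km
  → nearest: K (9.366 km)

Q1→J; Q2→J; Q3→J; Q4→H; Q5→K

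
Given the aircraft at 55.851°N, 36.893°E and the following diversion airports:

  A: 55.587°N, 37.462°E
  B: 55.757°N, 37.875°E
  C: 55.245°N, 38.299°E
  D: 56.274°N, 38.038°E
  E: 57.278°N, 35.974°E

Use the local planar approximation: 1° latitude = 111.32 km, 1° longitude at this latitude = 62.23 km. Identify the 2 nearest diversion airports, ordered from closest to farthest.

A, B

Distances from 55.851°N, 36.893°E:
A: √((-0.264·111.32)² + (0.569·62.23)²) = √(863.68276 + 1253.78807) = 46.016 km
B: √((-0.094·111.32)² + (0.982·62.23)²) = √(109.49697 + 3734.41499) = 61.999 km
C: √((-0.606·111.32)² + (1.406·62.23)²) = √(4550.84081 + 7655.44152) = 110.482 km
D: √((0.423·111.32)² + (1.145·62.23)²) = √(2217.31365 + 5077.03989) = 85.407 km
E: √((1.427·111.32)² + (-0.919·62.23)²) = √(25234.47894 + 3270.62404) = 168.835 km
Sorted: A (46.016 km) < B (61.999 km) < D (85.407 km) < C (110.482 km) < …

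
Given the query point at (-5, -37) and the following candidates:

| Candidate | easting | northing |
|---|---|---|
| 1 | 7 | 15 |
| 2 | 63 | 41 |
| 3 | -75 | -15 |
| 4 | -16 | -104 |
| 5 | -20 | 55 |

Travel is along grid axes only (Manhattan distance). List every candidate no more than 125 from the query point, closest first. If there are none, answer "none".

1, 4, 3, 5

Distances from (-5, -37):
1: |12| + |52| = 12 + 52 = 64
2: |68| + |78| = 68 + 78 = 146
3: |-70| + |22| = 70 + 22 = 92
4: |-11| + |-67| = 11 + 67 = 78
5: |-15| + |92| = 15 + 92 = 107
Threshold 125: 1 (64), 4 (78), 3 (92), 5 (107) are within range.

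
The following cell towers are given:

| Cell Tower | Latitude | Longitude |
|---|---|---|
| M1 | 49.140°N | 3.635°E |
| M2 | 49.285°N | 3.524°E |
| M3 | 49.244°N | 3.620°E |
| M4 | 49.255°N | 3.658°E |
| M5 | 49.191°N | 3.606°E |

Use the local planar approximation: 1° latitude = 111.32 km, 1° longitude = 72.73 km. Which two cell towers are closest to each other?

M3 and M4

Pairwise distances:
M1–M2: 18.048 km
M1–M3: 11.629 km
M1–M4: 12.911 km
M1–M5: 6.056 km
M2–M3: 8.342 km
M2–M4: 10.302 km
M2–M5: 12.044 km
M3–M4: 3.023 km
M3–M5: 5.987 km
M4–M5: 8.066 km
Closest pair: M3–M4 at 3.023 km.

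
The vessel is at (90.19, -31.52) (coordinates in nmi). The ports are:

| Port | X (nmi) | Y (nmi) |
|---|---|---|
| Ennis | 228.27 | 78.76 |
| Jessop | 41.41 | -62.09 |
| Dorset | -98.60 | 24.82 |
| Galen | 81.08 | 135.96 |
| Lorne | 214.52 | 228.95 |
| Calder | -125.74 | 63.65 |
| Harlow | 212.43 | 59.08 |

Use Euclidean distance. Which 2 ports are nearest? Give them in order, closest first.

Jessop, Harlow

Distances from (90.19, -31.52):
Ennis: √((138.08)² + (110.28)²) = √(19066.0864 + 12161.6784) = 176.71 nmi
Jessop: √((-48.78)² + (-30.57)²) = √(2379.4884 + 934.5249) = 57.57 nmi
Dorset: √((-188.79)² + (56.34)²) = √(35641.6641 + 3174.1956) = 197.02 nmi
Galen: √((-9.11)² + (167.48)²) = √(82.9921 + 28049.5504) = 167.73 nmi
Lorne: √((124.33)² + (260.47)²) = √(15457.9489 + 67844.6209) = 288.62 nmi
Calder: √((-215.93)² + (95.17)²) = √(46625.7649 + 9057.3289) = 235.97 nmi
Harlow: √((122.24)² + (90.60)²) = √(14942.6176 + 8208.3600) = 152.15 nmi
Sorted: Jessop (57.57 nmi) < Harlow (152.15 nmi) < Galen (167.73 nmi) < Ennis (176.71 nmi) < …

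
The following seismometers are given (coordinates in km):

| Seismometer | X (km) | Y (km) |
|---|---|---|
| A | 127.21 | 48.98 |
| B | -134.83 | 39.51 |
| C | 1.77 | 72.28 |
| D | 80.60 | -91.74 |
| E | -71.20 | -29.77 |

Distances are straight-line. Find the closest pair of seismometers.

B and E

Pairwise distances:
A–B: 262.21 km
A–C: 127.59 km
A–D: 148.24 km
A–E: 213.47 km
B–C: 140.48 km
B–D: 252.26 km
B–E: 94.07 km
C–D: 181.98 km
C–E: 125.45 km
D–E: 163.96 km
Closest pair: B–E at 94.07 km.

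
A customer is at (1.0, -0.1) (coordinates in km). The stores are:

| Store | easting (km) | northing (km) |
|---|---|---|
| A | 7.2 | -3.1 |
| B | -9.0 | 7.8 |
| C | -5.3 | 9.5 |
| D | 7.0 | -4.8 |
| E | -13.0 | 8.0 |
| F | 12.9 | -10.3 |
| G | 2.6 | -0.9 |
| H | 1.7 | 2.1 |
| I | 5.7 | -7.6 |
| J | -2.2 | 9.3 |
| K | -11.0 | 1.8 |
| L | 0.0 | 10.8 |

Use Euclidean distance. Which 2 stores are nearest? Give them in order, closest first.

Distances from (1.0, -0.1):
A: √((6.2)² + (-3.0)²) = √(38.440 + 9.000) = 6.9 km
B: √((-10.0)² + (7.9)²) = √(100.000 + 62.410) = 12.7 km
C: √((-6.3)² + (9.6)²) = √(39.690 + 92.160) = 11.5 km
D: √((6.0)² + (-4.7)²) = √(36.000 + 22.090) = 7.6 km
E: √((-14.0)² + (8.1)²) = √(196.000 + 65.610) = 16.2 km
F: √((11.9)² + (-10.2)²) = √(141.610 + 104.040) = 15.7 km
G: √((1.6)² + (-0.8)²) = √(2.560 + 0.640) = 1.8 km
H: √((0.7)² + (2.2)²) = √(0.490 + 4.840) = 2.3 km
I: √((4.7)² + (-7.5)²) = √(22.090 + 56.250) = 8.9 km
J: √((-3.2)² + (9.4)²) = √(10.240 + 88.360) = 9.9 km
K: √((-12.0)² + (1.9)²) = √(144.000 + 3.610) = 12.1 km
L: √((-1.0)² + (10.9)²) = √(1.000 + 118.810) = 10.9 km
Sorted: G (1.8 km) < H (2.3 km) < A (6.9 km) < D (7.6 km) < …

G, H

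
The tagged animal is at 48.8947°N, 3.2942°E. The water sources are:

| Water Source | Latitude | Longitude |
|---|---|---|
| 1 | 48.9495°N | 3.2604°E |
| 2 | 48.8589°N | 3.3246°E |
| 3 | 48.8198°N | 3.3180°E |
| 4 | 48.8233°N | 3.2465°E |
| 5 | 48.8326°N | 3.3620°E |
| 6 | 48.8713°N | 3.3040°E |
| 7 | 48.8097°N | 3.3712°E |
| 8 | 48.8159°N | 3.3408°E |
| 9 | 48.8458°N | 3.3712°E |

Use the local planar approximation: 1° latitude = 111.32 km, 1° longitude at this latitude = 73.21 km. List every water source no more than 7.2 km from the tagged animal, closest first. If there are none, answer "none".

6, 2, 1

Distances from 48.8947°N, 3.2942°E:
1: √((0.0548·111.32)² + (-0.0338·73.21)²) = √(37.214099 + 6.123140) = 6.5831 km
2: √((-0.0358·111.32)² + (0.0304·73.21)²) = √(15.882265 + 4.953224) = 4.5646 km
3: √((-0.0749·111.32)² + (0.0238·73.21)²) = √(69.520043 + 3.035951) = 8.5180 km
4: √((-0.0714·111.32)² + (-0.0477·73.21)²) = √(63.174646 + 12.194881) = 8.6816 km
5: √((-0.0621·111.32)² + (0.0678·73.21)²) = √(47.789182 + 24.637702) = 8.5104 km
6: √((-0.0234·111.32)² + (0.0098·73.21)²) = √(6.785441 + 0.514746) = 2.7019 km
7: √((-0.0850·111.32)² + (0.0770·73.21)²) = √(89.533229 + 31.777686) = 11.0141 km
8: √((-0.0788·111.32)² + (0.0466·73.21)²) = √(76.948265 + 11.638919) = 9.4121 km
9: √((-0.0489·111.32)² + (0.0770·73.21)²) = √(29.632215 + 31.777686) = 7.8364 km
Threshold 7.2 km: 6 (2.7019 km), 2 (4.5646 km), 1 (6.5831 km) are within range.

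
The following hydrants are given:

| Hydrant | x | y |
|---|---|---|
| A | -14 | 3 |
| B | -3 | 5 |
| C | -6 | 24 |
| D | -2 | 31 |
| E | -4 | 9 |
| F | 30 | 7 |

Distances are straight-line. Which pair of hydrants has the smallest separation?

Pairwise distances:
B–E: 4.1
C–D: 8.1
A–B: 11.2
A–E: 11.7
C–E: 15.1
B–C: 19.2
D–E: 22.1
A–C: 22.5
B–D: 26.0
A–D: 30.5
B–F: 33.1
E–F: 34.1
C–F: 39.8
D–F: 40.0
A–F: 44.2
Closest pair: B–E at 4.1.

B and E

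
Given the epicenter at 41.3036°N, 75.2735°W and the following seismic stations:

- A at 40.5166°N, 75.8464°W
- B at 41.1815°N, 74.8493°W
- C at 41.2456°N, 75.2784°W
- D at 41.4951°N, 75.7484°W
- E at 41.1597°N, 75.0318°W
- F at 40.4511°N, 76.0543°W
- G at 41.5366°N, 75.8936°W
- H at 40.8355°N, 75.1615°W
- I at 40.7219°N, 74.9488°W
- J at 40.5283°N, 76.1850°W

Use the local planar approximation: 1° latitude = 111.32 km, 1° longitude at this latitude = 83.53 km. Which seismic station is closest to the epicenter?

C

Distances from 41.3036°N, 75.2735°W:
A: 99.8266 km
B: 37.9510 km
C: 6.4695 km
D: 45.0336 km
E: 25.7723 km
F: 115.1510 km
G: 57.9282 km
H: 52.9420 km
I: 70.2054 km
J: 115.0901 km
Minimum: C at 6.4695 km.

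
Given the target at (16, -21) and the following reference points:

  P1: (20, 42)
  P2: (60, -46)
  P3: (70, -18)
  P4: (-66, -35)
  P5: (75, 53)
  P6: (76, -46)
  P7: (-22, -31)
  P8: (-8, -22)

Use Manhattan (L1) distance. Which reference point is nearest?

P8

Distances from (16, -21):
P1: |4| + |63| = 4 + 63 = 67
P2: |44| + |-25| = 44 + 25 = 69
P3: |54| + |3| = 54 + 3 = 57
P4: |-82| + |-14| = 82 + 14 = 96
P5: |59| + |74| = 59 + 74 = 133
P6: |60| + |-25| = 60 + 25 = 85
P7: |-38| + |-10| = 38 + 10 = 48
P8: |-24| + |-1| = 24 + 1 = 25
Minimum: P8 at 25.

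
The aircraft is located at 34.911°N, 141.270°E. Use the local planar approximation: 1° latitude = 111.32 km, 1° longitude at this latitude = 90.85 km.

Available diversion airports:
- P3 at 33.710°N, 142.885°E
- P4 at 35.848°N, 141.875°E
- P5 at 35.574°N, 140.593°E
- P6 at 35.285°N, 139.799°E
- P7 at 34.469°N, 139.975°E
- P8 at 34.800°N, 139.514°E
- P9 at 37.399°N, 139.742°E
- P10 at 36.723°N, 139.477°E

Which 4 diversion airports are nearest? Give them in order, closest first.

Distances from 34.911°N, 141.270°E:
P3: 198.499 km
P4: 117.902 km
P5: 96.074 km
P6: 139.975 km
P7: 127.525 km
P8: 160.010 km
P9: 309.806 km
P10: 259.272 km
Sorted: P5 (96.074 km) < P4 (117.902 km) < P7 (127.525 km) < P6 (139.975 km) < P8 (160.010 km) < P3 (198.499 km) < …

P5, P4, P7, P6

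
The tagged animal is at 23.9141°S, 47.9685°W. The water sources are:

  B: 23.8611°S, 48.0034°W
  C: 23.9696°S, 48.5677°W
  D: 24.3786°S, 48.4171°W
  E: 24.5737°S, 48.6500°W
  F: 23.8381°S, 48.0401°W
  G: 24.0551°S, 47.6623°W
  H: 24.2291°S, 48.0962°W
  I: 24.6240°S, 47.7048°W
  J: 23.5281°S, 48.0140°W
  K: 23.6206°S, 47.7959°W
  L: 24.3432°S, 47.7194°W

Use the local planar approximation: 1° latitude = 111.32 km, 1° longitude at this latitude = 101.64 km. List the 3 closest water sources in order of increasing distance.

B, F, G

Distances from 23.9141°S, 47.9685°W:
B: √((0.0530·111.32)² + (-0.0349·101.64)²) = √(34.809528 + 12.582883) = 6.8842 km
C: √((-0.0555·111.32)² + (-0.5992·101.64)²) = √(38.170897 + 3709.137406) = 61.2153 km
D: √((-0.4645·111.32)² + (-0.4486·101.64)²) = √(2673.731742 + 2078.968223) = 68.9398 km
E: √((-0.6596·111.32)² + (-0.6815·101.64)²) = √(5391.476161 + 4798.008722) = 100.9430 km
F: √((0.0760·111.32)² + (-0.0716·101.64)²) = √(71.577015 + 52.960900) = 11.1597 km
G: √((-0.1410·111.32)² + (0.3062·101.64)²) = √(246.368183 + 968.589341) = 34.8562 km
H: √((-0.3150·111.32)² + (-0.1277·101.64)²) = √(1229.610330 + 168.465551) = 37.3909 km
I: √((-0.7099·111.32)² + (0.2637·101.64)²) = √(6245.119424 + 718.372291) = 83.4475 km
J: √((0.3860·111.32)² + (-0.0455·101.64)²) = √(1846.379649 + 21.387110) = 43.2177 km
K: √((0.2935·111.32)² + (0.1726·101.64)²) = √(1067.487029 + 307.759095) = 37.0843 km
L: √((-0.4291·111.32)² + (0.2491·101.64)²) = √(2281.725649 + 641.027658) = 54.0625 km
Sorted: B (6.8842 km) < F (11.1597 km) < G (34.8562 km) < K (37.0843 km) < H (37.3909 km) < …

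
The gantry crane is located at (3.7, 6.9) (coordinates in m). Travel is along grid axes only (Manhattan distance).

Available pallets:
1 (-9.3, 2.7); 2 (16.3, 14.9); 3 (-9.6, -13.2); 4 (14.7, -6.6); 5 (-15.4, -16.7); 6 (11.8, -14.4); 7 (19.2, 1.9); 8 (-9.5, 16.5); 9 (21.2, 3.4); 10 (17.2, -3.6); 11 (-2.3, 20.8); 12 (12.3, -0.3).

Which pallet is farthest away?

5

Distances from (3.7, 6.9):
1: 17.2 m
2: 20.6 m
3: 33.4 m
4: 24.5 m
5: 42.7 m
6: 29.4 m
7: 20.5 m
8: 22.8 m
9: 21.0 m
10: 24.0 m
11: 19.9 m
12: 15.8 m
Maximum: 5 at 42.7 m.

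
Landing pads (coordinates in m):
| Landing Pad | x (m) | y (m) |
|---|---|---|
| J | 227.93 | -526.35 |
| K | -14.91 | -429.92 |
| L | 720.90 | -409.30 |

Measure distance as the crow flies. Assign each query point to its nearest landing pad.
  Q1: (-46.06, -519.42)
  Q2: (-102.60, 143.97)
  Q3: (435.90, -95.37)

Q1 at (-46.06, -519.42):
  J: √((273.99)² + (-6.93)²) = √(75070.5201 + 48.0249) = 274.08 m
  K: √((31.15)² + (89.50)²) = √(970.3225 + 8010.2500) = 94.77 m
  L: √((766.96)² + (110.12)²) = √(588227.6416 + 12126.4144) = 774.83 m
  → nearest: K (94.77 m)
Q2 at (-102.60, 143.97):
  J: √((330.53)² + (-670.32)²) = √(109250.0809 + 449328.9024) = 747.38 m
  K: √((87.69)² + (-573.89)²) = √(7689.5361 + 329349.7321) = 580.55 m
  L: √((823.50)² + (-553.27)²) = √(678152.2500 + 306107.6929) = 992.10 m
  → nearest: K (580.55 m)
Q3 at (435.90, -95.37):
  J: √((-207.97)² + (-430.98)²) = √(43251.5209 + 185743.7604) = 478.53 m
  K: √((-450.81)² + (-334.55)²) = √(203229.6561 + 111923.7025) = 561.39 m
  L: √((285.00)² + (-313.93)²) = √(81225.0000 + 98552.0449) = 424.00 m
  → nearest: L (424.00 m)

Q1→K; Q2→K; Q3→L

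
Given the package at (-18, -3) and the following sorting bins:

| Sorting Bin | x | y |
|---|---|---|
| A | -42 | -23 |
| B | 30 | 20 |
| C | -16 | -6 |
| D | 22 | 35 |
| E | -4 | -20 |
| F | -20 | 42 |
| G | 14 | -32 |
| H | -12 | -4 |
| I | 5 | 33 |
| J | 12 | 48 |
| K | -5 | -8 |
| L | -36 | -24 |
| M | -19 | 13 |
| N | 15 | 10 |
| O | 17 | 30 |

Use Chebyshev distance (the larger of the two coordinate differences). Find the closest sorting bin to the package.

C

Distances from (-18, -3):
A: max(|-24|, |-20|) = 24
B: max(|48|, |23|) = 48
C: max(|2|, |-3|) = 3
D: max(|40|, |38|) = 40
E: max(|14|, |-17|) = 17
F: max(|-2|, |45|) = 45
G: max(|32|, |-29|) = 32
H: max(|6|, |-1|) = 6
I: max(|23|, |36|) = 36
J: max(|30|, |51|) = 51
K: max(|13|, |-5|) = 13
L: max(|-18|, |-21|) = 21
M: max(|-1|, |16|) = 16
N: max(|33|, |13|) = 33
O: max(|35|, |33|) = 35
Minimum: C at 3.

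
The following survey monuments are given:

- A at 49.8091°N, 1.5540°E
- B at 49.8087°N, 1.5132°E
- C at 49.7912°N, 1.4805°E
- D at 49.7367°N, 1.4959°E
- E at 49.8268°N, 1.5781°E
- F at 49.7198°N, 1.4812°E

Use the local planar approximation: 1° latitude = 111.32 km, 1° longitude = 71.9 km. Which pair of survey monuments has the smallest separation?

D and F

Pairwise distances:
A–B: 2.9339 km
A–C: 5.6478 km
A–D: 9.0778 km
A–E: 2.6239 km
A–F: 11.2347 km
B–C: 3.0533 km
B–D: 8.1110 km
B–E: 5.0827 km
B–F: 10.1603 km
C–D: 6.1672 km
C–E: 8.0591 km
C–F: 7.9484 km
D–E: 11.6417 km
D–F: 2.1579 km
E–F: 13.7992 km
Closest pair: D–F at 2.1579 km.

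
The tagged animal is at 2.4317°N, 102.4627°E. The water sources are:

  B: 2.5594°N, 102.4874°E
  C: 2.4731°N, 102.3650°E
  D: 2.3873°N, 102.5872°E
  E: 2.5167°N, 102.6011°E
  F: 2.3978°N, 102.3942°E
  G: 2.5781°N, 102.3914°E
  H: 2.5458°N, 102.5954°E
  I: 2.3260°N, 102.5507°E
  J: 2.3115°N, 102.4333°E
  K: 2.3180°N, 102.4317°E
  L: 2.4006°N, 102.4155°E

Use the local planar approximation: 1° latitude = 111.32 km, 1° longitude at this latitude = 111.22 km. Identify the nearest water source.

L

Distances from 2.4317°N, 102.4627°E:
B: 14.4786 km
C: 11.8031 km
D: 14.7026 km
E: 18.0686 km
F: 8.5020 km
G: 18.1242 km
H: 19.4719 km
I: 15.3050 km
J: 13.7744 km
K: 13.1183 km
L: 6.2884 km
Minimum: L at 6.2884 km.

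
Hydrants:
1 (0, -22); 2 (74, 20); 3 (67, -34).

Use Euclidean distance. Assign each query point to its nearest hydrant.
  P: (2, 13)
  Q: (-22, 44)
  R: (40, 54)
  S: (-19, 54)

P at (2, 13):
  1: 35.06
  2: 72.34
  3: 80.21
  → nearest: 1 (35.06)
Q at (-22, 44):
  1: 69.57
  2: 98.95
  3: 118.34
  → nearest: 1 (69.57)
R at (40, 54):
  1: 85.88
  2: 48.08
  3: 92.05
  → nearest: 2 (48.08)
S at (-19, 54):
  1: 78.34
  2: 99.02
  3: 123.04
  → nearest: 1 (78.34)

P→1; Q→1; R→2; S→1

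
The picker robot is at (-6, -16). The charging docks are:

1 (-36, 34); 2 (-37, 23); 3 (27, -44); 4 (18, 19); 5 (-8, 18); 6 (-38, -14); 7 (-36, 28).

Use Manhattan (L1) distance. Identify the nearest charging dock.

6

Distances from (-6, -16):
1: 80
2: 70
3: 61
4: 59
5: 36
6: 34
7: 74
Minimum: 6 at 34.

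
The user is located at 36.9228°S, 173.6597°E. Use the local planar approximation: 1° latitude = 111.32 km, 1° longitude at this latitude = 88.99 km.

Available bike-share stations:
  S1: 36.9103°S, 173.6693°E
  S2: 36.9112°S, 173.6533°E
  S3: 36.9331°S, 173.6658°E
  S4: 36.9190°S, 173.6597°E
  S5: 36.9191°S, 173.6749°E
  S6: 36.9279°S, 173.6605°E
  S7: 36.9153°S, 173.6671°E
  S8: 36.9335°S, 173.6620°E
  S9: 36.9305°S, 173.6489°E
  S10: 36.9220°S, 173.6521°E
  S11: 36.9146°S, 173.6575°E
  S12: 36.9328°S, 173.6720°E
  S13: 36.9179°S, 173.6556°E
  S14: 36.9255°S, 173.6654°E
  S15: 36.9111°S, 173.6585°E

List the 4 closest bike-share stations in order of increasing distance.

Distances from 36.9228°S, 173.6597°E:
S1: 1.6328 km
S2: 1.4113 km
S3: 1.2686 km
S4: 0.4230 km
S5: 1.4140 km
S6: 0.5722 km
S7: 1.0634 km
S8: 1.2086 km
S9: 1.2878 km
S10: 0.6822 km
S11: 0.9336 km
S12: 1.5612 km
S13: 0.6562 km
S14: 0.5896 km
S15: 1.3068 km
Sorted: S4 (0.4230 km) < S6 (0.5722 km) < S14 (0.5896 km) < S13 (0.6562 km) < S10 (0.6822 km) < S11 (0.9336 km) < …

S4, S6, S14, S13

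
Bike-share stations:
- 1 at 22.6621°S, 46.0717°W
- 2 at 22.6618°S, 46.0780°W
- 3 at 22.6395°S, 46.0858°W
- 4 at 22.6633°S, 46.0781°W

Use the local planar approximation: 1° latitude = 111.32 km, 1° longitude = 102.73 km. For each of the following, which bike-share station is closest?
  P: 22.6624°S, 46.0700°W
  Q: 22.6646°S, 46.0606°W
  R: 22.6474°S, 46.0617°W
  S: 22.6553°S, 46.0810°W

P at 22.6624°S, 46.0700°W:
  1: 0.1778 km
  2: 0.8245 km
  3: 3.0221 km
  4: 0.8381 km
  → nearest: 1 (0.1778 km)
Q at 22.6646°S, 46.0606°W:
  1: 1.1738 km
  2: 1.8145 km
  3: 3.8091 km
  4: 1.8036 km
  → nearest: 1 (1.1738 km)
R at 22.6474°S, 46.0617°W:
  1: 1.9321 km
  2: 2.3181 km
  3: 2.6273 km
  4: 2.4436 km
  → nearest: 1 (1.9321 km)
S at 22.6553°S, 46.0810°W:
  1: 1.2189 km
  2: 0.7865 km
  3: 1.8267 km
  4: 0.9391 km
  → nearest: 2 (0.7865 km)

P→1; Q→1; R→1; S→2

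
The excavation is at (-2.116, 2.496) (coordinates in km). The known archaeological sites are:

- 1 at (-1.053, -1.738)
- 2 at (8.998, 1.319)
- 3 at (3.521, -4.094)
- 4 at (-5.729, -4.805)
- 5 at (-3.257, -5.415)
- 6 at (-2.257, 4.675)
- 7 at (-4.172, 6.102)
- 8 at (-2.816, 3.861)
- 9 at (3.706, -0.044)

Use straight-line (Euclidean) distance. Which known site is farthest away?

Distances from (-2.116, 2.496):
1: √((1.063)² + (-4.234)²) = √(1.12997 + 17.92676) = 4.365 km
2: √((11.114)² + (-1.177)²) = √(123.52100 + 1.38533) = 11.176 km
3: √((5.637)² + (-6.590)²) = √(31.77577 + 43.42810) = 8.672 km
4: √((-3.613)² + (-7.301)²) = √(13.05377 + 53.30460) = 8.146 km
5: √((-1.141)² + (-7.911)²) = √(1.30188 + 62.58392) = 7.993 km
6: √((-0.141)² + (2.179)²) = √(0.01988 + 4.74804) = 2.184 km
7: √((-2.056)² + (3.606)²) = √(4.22714 + 13.00324) = 4.151 km
8: √((-0.700)² + (1.365)²) = √(0.49000 + 1.86323) = 1.534 km
9: √((5.822)² + (-2.540)²) = √(33.89568 + 6.45160) = 6.352 km
Maximum: 2 at 11.176 km.

2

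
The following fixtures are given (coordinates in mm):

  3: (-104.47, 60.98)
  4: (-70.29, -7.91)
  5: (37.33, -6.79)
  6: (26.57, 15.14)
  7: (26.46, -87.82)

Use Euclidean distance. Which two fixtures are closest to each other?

5 and 6

Pairwise distances:
3–4: 76.90 mm
3–5: 157.16 mm
3–6: 138.83 mm
3–7: 198.20 mm
4–5: 107.63 mm
4–6: 99.56 mm
4–7: 125.48 mm
5–6: 24.43 mm
5–7: 81.76 mm
6–7: 102.96 mm
Closest pair: 5–6 at 24.43 mm.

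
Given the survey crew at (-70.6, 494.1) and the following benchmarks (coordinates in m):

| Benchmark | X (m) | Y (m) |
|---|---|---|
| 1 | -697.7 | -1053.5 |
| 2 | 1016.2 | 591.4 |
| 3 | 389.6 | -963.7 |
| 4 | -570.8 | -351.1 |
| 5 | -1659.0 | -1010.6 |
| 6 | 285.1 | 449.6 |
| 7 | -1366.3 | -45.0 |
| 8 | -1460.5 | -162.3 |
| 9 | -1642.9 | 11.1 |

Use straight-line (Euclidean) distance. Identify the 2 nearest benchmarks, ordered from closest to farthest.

6, 4

Distances from (-70.6, 494.1):
1: √((-627.1)² + (-1547.6)²) = √(393254.410 + 2395065.760) = 1669.8 m
2: √((1086.8)² + (97.3)²) = √(1181134.240 + 9467.290) = 1091.1 m
3: √((460.2)² + (-1457.8)²) = √(211784.040 + 2125180.840) = 1528.7 m
4: √((-500.2)² + (-845.2)²) = √(250200.040 + 714363.040) = 982.1 m
5: √((-1588.4)² + (-1504.7)²) = √(2523014.560 + 2264122.090) = 2188.0 m
6: √((355.7)² + (-44.5)²) = √(126522.490 + 1980.250) = 358.5 m
7: √((-1295.7)² + (-539.1)²) = √(1678838.490 + 290628.810) = 1403.4 m
8: √((-1389.9)² + (-656.4)²) = √(1931822.010 + 430860.960) = 1537.1 m
9: √((-1572.3)² + (-483.0)²) = √(2472127.290 + 233289.000) = 1644.8 m
Sorted: 6 (358.5 m) < 4 (982.1 m) < 2 (1091.1 m) < 7 (1403.4 m) < …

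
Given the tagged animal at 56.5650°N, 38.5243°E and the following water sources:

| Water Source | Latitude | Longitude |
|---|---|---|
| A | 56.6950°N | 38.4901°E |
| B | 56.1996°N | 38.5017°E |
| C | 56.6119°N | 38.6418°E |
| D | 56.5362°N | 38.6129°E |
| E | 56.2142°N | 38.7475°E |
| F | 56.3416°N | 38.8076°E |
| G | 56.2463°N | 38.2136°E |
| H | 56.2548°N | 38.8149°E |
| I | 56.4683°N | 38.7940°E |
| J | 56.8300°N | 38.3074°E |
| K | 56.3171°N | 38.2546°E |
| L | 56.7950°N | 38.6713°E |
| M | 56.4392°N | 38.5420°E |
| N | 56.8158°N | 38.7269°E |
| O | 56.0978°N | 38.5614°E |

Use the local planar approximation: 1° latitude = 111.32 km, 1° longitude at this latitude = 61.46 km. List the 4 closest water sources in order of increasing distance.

D, C, M, A

Distances from 56.5650°N, 38.5243°E:
A: 14.6235 km
B: 40.7000 km
C: 8.9112 km
D: 6.3191 km
E: 41.3904 km
F: 30.3583 km
G: 40.2903 km
H: 38.8769 km
I: 19.7644 km
J: 32.3720 km
K: 32.1917 km
L: 27.1509 km
M: 14.0462 km
N: 30.5699 km
O: 52.0587 km
Sorted: D (6.3191 km) < C (8.9112 km) < M (14.0462 km) < A (14.6235 km) < I (19.7644 km) < L (27.1509 km) < …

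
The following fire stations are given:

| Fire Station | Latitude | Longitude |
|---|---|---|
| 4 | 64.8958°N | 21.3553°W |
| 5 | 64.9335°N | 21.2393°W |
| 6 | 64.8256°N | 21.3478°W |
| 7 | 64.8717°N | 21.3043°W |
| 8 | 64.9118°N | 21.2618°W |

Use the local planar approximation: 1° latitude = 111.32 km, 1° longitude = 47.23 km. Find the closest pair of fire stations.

Pairwise distances:
4–5: √((0.0377·111.32)² + (0.1160·47.23)²) = √(17.612828 + 30.015935) = 6.9014 km
4–6: √((-0.0702·111.32)² + (0.0075·47.23)²) = √(61.068973 + 0.125475) = 7.8227 km
4–7: √((-0.0241·111.32)² + (0.0510·47.23)²) = √(7.197480 + 5.801980) = 3.6055 km
4–8: √((0.0160·111.32)² + (0.0935·47.23)²) = √(3.172388 + 19.501100) = 4.7617 km
5–6: √((-0.1079·111.32)² + (-0.1085·47.23)²) = √(144.274403 + 26.260039) = 13.0589 km
5–7: √((-0.0618·111.32)² + (-0.0650·47.23)²) = √(47.328566 + 9.424593) = 7.5335 km
5–8: √((-0.0217·111.32)² + (-0.0225·47.23)²) = √(5.835336 + 1.129278) = 2.6391 km
6–7: √((0.0461·111.32)² + (0.0435·47.23)²) = √(26.335905 + 4.220991) = 5.5278 km
6–8: √((0.0862·111.32)² + (0.0860·47.23)²) = √(92.079071 + 16.498057) = 10.4200 km
7–8: √((0.0401·111.32)² + (0.0425·47.23)²) = √(19.926689 + 4.029153) = 4.8945 km
Closest pair: 5–8 at 2.6391 km.

5 and 8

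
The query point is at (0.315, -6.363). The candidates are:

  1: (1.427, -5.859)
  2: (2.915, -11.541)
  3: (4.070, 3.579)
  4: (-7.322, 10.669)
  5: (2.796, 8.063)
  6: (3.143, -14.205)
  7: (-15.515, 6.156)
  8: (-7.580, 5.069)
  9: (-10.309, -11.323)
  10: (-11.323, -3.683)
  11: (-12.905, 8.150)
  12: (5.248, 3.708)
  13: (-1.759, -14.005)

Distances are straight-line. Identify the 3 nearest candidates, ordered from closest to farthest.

Distances from (0.315, -6.363):
1: 1.221
2: 5.794
3: 10.627
4: 18.666
5: 14.638
6: 8.336
7: 20.182
8: 13.893
9: 11.725
10: 11.943
11: 19.631
12: 11.214
13: 7.918
Sorted: 1 (1.221) < 2 (5.794) < 13 (7.918) < 6 (8.336) < 3 (10.627) < …

1, 2, 13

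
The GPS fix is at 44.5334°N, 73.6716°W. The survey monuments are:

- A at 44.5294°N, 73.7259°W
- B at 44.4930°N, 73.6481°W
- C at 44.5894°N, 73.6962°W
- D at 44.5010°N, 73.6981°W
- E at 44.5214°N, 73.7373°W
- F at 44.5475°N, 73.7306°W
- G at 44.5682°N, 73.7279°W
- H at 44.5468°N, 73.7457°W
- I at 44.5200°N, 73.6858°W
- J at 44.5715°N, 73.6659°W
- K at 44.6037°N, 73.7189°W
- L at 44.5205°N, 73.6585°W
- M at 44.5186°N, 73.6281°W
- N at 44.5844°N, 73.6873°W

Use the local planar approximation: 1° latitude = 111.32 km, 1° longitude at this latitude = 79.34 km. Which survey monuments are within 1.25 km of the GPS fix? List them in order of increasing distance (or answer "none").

none

Distances from 44.5334°N, 73.6716°W:
A: 4.3311 km
B: 4.8685 km
C: 6.5323 km
D: 4.1748 km
E: 5.3811 km
F: 4.9372 km
G: 5.9127 km
H: 6.0654 km
I: 1.8693 km
J: 4.2653 km
K: 8.6791 km
L: 1.7727 km
M: 3.8244 km
N: 5.8124 km
Threshold 1.25 km: none within range.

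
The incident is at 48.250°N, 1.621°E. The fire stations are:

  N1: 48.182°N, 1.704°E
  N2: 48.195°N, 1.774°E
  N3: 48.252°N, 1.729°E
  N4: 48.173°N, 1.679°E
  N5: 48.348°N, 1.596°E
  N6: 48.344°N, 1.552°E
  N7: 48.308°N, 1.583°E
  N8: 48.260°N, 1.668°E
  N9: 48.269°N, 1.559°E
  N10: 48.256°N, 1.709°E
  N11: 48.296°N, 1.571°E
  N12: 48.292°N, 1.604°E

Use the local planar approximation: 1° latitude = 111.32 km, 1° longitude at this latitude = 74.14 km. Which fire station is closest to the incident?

Distances from 48.250°N, 1.621°E:
N1: √((-0.068·111.32)² + (0.083·74.14)²) = √(57.30127 + 37.86704) = 9.755 km
N2: √((-0.055·111.32)² + (0.153·74.14)²) = √(37.48623 + 128.67318) = 12.890 km
N3: √((0.002·111.32)² + (0.108·74.14)²) = √(0.04957 + 64.11397) = 8.010 km
N4: √((-0.077·111.32)² + (0.058·74.14)²) = √(73.47301 + 18.49103) = 9.590 km
N5: √((0.098·111.32)² + (-0.025·74.14)²) = √(119.01414 + 3.43546) = 11.066 km
N6: √((0.094·111.32)² + (-0.069·74.14)²) = √(109.49697 + 26.16998) = 11.648 km
N7: √((0.058·111.32)² + (-0.038·74.14)²) = √(41.68717 + 7.93729) = 7.044 km
N8: √((0.010·111.32)² + (0.047·74.14)²) = √(1.23921 + 12.14230) = 3.658 km
N9: √((0.019·111.32)² + (-0.062·74.14)²) = √(4.47356 + 21.12947) = 5.060 km
N10: √((0.006·111.32)² + (0.088·74.14)²) = √(0.44612 + 42.56675) = 6.558 km
N11: √((0.046·111.32)² + (-0.050·74.14)²) = √(26.22177 + 13.74185) = 6.322 km
N12: √((0.042·111.32)² + (-0.017·74.14)²) = √(21.85974 + 1.58856) = 4.842 km
Minimum: N8 at 3.658 km.

N8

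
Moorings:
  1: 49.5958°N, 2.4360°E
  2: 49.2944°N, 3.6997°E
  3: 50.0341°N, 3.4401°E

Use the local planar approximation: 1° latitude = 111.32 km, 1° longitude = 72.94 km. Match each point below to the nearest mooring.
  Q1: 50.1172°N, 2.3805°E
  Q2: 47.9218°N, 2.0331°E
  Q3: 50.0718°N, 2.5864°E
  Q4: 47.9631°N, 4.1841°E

Q1 at 50.1172°N, 2.3805°E:
  1: 58.1832 km
  2: 132.8467 km
  3: 77.8389 km
  → nearest: 1 (58.1832 km)
Q2 at 47.9218°N, 2.0331°E:
  1: 188.6527 km
  2: 195.2548 km
  3: 256.5611 km
  → nearest: 1 (188.6527 km)
Q3 at 50.0718°N, 2.5864°E:
  1: 54.1120 km
  2: 118.6731 km
  3: 62.4101 km
  → nearest: 1 (54.1120 km)
Q4 at 47.9631°N, 4.1841°E:
  1: 222.0174 km
  2: 152.3538 km
  3: 236.8446 km
  → nearest: 2 (152.3538 km)

Q1→1; Q2→1; Q3→1; Q4→2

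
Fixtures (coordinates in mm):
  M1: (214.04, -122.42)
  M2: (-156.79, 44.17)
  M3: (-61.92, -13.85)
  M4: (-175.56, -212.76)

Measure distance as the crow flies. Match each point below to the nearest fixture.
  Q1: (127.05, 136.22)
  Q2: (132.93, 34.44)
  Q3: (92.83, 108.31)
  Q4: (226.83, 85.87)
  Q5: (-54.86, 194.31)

Q1→M3; Q2→M1; Q3→M3; Q4→M1; Q5→M2

Q1 at (127.05, 136.22):
  M1: √((86.99)² + (-258.64)²) = √(7567.2601 + 66894.6496) = 272.88 mm
  M2: √((-283.84)² + (-92.05)²) = √(80565.1456 + 8473.2025) = 298.39 mm
  M3: √((-188.97)² + (-150.07)²) = √(35709.6609 + 22521.0049) = 241.31 mm
  M4: √((-302.61)² + (-348.98)²) = √(91572.8121 + 121787.0404) = 461.91 mm
  → nearest: M3 (241.31 mm)
Q2 at (132.93, 34.44):
  M1: √((81.11)² + (-156.86)²) = √(6578.8321 + 24605.0596) = 176.59 mm
  M2: √((-289.72)² + (9.73)²) = √(83937.6784 + 94.6729) = 289.88 mm
  M3: √((-194.85)² + (-48.29)²) = √(37966.5225 + 2331.9241) = 200.74 mm
  M4: √((-308.49)² + (-247.20)²) = √(95166.0801 + 61107.8400) = 395.31 mm
  → nearest: M1 (176.59 mm)
Q3 at (92.83, 108.31):
  M1: √((121.21)² + (-230.73)²) = √(14691.8641 + 53236.3329) = 260.63 mm
  M2: √((-249.62)² + (-64.14)²) = √(62310.1444 + 4113.9396) = 257.73 mm
  M3: √((-154.75)² + (-122.16)²) = √(23947.5625 + 14923.0656) = 197.16 mm
  M4: √((-268.39)² + (-321.07)²) = √(72033.1921 + 103085.9449) = 418.47 mm
  → nearest: M3 (197.16 mm)
Q4 at (226.83, 85.87):
  M1: √((-12.79)² + (-208.29)²) = √(163.5841 + 43384.7241) = 208.68 mm
  M2: √((-383.62)² + (-41.70)²) = √(147164.3044 + 1738.8900) = 385.88 mm
  M3: √((-288.75)² + (-99.72)²) = √(83376.5625 + 9944.0784) = 305.48 mm
  M4: √((-402.39)² + (-298.63)²) = √(161917.7121 + 89179.8769) = 501.10 mm
  → nearest: M1 (208.68 mm)
Q5 at (-54.86, 194.31):
  M1: √((268.90)² + (-316.73)²) = √(72307.2100 + 100317.8929) = 415.48 mm
  M2: √((-101.93)² + (-150.14)²) = √(10389.7249 + 22542.0196) = 181.47 mm
  M3: √((-7.06)² + (-208.16)²) = √(49.8436 + 43330.5856) = 208.28 mm
  M4: √((-120.70)² + (-407.07)²) = √(14568.4900 + 165705.9849) = 424.59 mm
  → nearest: M2 (181.47 mm)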